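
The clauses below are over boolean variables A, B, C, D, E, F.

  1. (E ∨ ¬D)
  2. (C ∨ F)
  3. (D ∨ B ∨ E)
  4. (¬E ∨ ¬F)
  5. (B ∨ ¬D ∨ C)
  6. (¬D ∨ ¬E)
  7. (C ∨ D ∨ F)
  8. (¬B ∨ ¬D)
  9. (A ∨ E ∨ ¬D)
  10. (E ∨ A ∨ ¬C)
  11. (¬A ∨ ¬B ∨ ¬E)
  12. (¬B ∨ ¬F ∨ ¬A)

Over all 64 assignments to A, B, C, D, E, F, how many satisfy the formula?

5

Satisfying assignments:
  A=0 B=0 C=1 D=0 E=1 F=0
  A=0 B=1 C=0 D=0 E=0 F=1
  A=0 B=1 C=1 D=0 E=1 F=0
  A=1 B=0 C=1 D=0 E=1 F=0
  A=1 B=1 C=1 D=0 E=0 F=0
Count: 5.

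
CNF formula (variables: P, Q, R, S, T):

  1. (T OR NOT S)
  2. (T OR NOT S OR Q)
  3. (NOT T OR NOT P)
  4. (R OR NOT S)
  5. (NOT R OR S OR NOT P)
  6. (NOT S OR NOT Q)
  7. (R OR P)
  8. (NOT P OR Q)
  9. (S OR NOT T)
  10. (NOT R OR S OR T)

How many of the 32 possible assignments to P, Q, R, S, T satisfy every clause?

2

Satisfying assignments:
  P=0 Q=0 R=1 S=1 T=1
  P=1 Q=1 R=0 S=0 T=0
Count: 2.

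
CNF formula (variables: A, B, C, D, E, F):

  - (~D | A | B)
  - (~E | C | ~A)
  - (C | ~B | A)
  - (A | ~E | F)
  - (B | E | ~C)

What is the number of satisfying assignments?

30

Split on A, then B.
  A=T, B=T: D, F free; 3 ways for (C,E) × 2^2 = 12.
  A=T, B=F: D, F free; 2 ways for (C,E) × 2^2 = 8.
  A=F, B=T: D free; 3 ways for (C,E,F) × 2^1 = 6.
  A=F, B=F: remaining (C,D,E,F) ∈ {(F,F,F,F); (F,F,F,T); (F,F,T,T); (T,F,T,T)} — 4.
Total: 12 + 8 + 6 + 4 = 30.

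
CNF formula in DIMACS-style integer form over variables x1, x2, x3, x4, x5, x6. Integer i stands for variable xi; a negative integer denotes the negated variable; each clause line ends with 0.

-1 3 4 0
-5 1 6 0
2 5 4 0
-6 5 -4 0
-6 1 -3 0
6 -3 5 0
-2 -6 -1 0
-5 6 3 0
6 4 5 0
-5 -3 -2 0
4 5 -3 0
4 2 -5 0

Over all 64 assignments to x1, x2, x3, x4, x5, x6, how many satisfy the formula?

11

Split on x5, then x6.
  x5=T, x6=T: 5 of the 16 assignments to (x1,x2,x3,x4) work.
  x5=T, x6=F: remaining (x1,x2,x3,x4) ∈ {(T,F,T,T)} — 1.
  x5=F, x6=T: remaining (x1,x2,x3,x4) ∈ {(F,T,F,F)} — 1.
  x5=F, x6=F: remaining (x1,x2,x3,x4) ∈ {(F,F,F,T); (F,T,F,T); (T,F,F,T); (T,T,F,T)} — 4.
Total: 5 + 1 + 1 + 4 = 11.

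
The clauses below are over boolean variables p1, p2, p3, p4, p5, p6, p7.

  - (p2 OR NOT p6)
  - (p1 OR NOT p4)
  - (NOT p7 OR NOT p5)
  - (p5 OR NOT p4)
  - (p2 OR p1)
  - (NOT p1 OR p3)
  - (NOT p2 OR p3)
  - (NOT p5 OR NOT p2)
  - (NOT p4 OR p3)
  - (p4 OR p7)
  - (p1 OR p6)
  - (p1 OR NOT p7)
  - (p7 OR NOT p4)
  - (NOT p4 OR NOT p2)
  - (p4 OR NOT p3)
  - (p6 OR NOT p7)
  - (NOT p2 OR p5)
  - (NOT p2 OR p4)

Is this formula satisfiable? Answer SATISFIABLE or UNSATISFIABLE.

UNSATISFIABLE

p4 = True:
  propagation gives p1=True, p5=True, p7=False; an empty clause results — contradiction.
p4 = False:
  propagation gives p7=True, p5=False, p1=True, p3=True; an empty clause results — contradiction.
Every branch closes, so no satisfying assignment exists.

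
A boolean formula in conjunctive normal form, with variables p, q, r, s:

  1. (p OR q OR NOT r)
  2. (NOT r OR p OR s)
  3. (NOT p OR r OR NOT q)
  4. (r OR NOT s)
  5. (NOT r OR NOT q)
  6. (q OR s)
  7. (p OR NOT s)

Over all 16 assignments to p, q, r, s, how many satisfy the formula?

Satisfying assignments:
  p=0 q=1 r=0 s=0
  p=1 q=0 r=1 s=1
That's 2 in total.

2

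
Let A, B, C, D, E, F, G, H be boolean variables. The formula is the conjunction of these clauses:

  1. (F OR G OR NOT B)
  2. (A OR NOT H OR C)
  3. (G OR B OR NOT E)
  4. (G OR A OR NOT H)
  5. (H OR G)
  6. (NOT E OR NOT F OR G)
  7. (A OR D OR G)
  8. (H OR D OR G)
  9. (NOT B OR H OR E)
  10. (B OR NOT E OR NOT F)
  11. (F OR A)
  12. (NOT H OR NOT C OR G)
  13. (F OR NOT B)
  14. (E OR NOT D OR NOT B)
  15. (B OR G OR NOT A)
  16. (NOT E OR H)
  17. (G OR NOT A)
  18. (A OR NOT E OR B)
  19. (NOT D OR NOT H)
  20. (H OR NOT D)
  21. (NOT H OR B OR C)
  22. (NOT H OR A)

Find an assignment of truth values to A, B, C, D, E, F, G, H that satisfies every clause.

A=False, B=False, C=True, D=False, E=False, F=True, G=True, H=False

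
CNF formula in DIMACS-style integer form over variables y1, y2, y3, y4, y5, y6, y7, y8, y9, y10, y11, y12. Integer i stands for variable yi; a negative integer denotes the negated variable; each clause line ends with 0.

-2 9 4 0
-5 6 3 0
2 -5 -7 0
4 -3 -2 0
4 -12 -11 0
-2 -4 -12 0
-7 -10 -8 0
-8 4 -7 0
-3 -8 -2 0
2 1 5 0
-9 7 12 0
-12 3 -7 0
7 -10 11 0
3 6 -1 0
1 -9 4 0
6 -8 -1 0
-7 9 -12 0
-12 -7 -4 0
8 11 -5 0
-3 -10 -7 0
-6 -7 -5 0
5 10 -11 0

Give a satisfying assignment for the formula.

y1 = True  y2 = False  y3 = False  y4 = True  y5 = True  y6 = True  y7 = False  y8 = False  y9 = False  y10 = True  y11 = True  y12 = True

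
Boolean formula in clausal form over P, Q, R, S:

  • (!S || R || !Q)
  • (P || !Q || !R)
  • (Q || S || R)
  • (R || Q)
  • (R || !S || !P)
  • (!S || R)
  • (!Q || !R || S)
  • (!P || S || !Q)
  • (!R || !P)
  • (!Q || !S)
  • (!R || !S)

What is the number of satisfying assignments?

Satisfying assignments:
  P=F Q=F R=T S=F
  P=F Q=T R=F S=F
That's 2 in total.

2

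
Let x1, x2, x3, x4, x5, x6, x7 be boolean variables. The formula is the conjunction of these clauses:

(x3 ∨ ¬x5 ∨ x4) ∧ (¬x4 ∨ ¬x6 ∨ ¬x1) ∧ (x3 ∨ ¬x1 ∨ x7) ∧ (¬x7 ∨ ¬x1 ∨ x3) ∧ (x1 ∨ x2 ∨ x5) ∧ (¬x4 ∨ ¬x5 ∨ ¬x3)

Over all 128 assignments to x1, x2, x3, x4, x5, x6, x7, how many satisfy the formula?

52

Split on x1, then x3.
  x1=1, x3=1: x2, x7 free; 5 ways for (x4,x5,x6) × 2^2 = 20.
  x1=1, x3=0: a clause becomes empty — 0.
  x1=0, x3=1: x6, x7 free; 4 ways for (x2,x4,x5) × 2^2 = 16.
  x1=0, x3=0: x6, x7 free; 4 ways for (x2,x4,x5) × 2^2 = 16.
Total: 20 + 0 + 16 + 16 = 52.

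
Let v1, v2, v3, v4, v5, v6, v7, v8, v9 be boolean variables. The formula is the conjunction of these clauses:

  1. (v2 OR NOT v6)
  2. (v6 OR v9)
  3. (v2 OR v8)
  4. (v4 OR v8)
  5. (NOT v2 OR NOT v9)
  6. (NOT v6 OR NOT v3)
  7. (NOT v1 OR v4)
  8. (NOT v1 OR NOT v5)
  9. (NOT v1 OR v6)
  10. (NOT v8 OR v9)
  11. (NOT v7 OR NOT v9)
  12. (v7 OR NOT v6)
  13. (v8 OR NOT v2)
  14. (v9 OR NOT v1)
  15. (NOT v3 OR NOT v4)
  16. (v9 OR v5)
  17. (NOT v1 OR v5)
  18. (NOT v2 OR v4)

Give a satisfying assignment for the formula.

v1=F, v2=F, v3=F, v4=T, v5=F, v6=F, v7=F, v8=T, v9=T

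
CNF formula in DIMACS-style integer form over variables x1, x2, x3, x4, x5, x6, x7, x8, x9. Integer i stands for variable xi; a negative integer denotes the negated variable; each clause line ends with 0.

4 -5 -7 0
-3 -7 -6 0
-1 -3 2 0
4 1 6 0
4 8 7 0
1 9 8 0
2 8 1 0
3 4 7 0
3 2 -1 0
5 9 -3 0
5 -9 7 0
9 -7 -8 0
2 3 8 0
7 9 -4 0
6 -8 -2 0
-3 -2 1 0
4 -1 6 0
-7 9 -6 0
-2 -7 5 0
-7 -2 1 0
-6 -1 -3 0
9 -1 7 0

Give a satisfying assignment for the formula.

x1=False, x2=False, x3=False, x4=True, x5=False, x6=True, x7=True, x8=True, x9=True

Check each clause:
  1. (~x5 \/ ~x7 \/ x4) — ~x5 is true.
  2. (~x7 \/ ~x6 \/ ~x3) — ~x3 is true.
  3. (x2 \/ ~x3 \/ ~x1) — ~x3 is true.
  4. (x6 \/ x4 \/ x1) — x4 is true.
  5. (x4 \/ x8 \/ x7) — x8 is true.
  6. (x1 \/ x8 \/ x9) — x8 is true.
  7. (x2 \/ x1 \/ x8) — x8 is true.
  8. (x7 \/ x4 \/ x3) — x4 is true.
  9. (x3 \/ ~x1 \/ x2) — ~x1 is true.
  10. (x9 \/ ~x3 \/ x5) — ~x3 is true.
  11. (x7 \/ ~x9 \/ x5) — x7 is true.
  12. (x9 \/ ~x7 \/ ~x8) — x9 is true.
  13. (x8 \/ x3 \/ x2) — x8 is true.
  14. (x7 \/ x9 \/ ~x4) — x9 is true.
  15. (x6 \/ ~x8 \/ ~x2) — x6 is true.
  16. (~x2 \/ ~x3 \/ x1) — ~x3 is true.
  17. (x4 \/ ~x1 \/ x6) — x4 is true.
  18. (~x6 \/ ~x7 \/ x9) — x9 is true.
  19. (x5 \/ ~x2 \/ ~x7) — ~x2 is true.
  20. (~x2 \/ x1 \/ ~x7) — ~x2 is true.
  21. (~x6 \/ ~x3 \/ ~x1) — ~x3 is true.
  22. (x9 \/ x7 \/ ~x1) — x9 is true.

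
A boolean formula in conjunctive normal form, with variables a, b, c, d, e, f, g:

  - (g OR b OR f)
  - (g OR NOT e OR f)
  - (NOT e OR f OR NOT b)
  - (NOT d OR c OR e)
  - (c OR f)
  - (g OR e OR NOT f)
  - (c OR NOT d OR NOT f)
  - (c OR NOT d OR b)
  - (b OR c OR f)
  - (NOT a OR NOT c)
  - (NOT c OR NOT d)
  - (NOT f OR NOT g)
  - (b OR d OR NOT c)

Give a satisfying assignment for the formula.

Pure literal: a appears only negated; assign a = False.
Try b = False.
For the remaining variables, c = False, d = False, e = True, f = True, g = False works.
Every clause has at least one true literal under this assignment.
Check each clause:
  1. (f OR g OR b) — f is true.
  2. (g OR NOT e OR f) — f is true.
  3. (NOT e OR NOT b OR f) — NOT b is true.
  4. (e OR NOT d OR c) — NOT d is true.
  5. (f OR c) — f is true.
  6. (e OR g OR NOT f) — e is true.
  7. (NOT d OR NOT f OR c) — NOT d is true.
  8. (NOT d OR c OR b) — NOT d is true.
  9. (c OR b OR f) — f is true.
  10. (NOT c OR NOT a) — NOT c is true.
  11. (NOT c OR NOT d) — NOT d is true.
  12. (NOT f OR NOT g) — NOT g is true.
  13. (d OR NOT c OR b) — NOT c is true.

a=False, b=False, c=False, d=False, e=True, f=True, g=False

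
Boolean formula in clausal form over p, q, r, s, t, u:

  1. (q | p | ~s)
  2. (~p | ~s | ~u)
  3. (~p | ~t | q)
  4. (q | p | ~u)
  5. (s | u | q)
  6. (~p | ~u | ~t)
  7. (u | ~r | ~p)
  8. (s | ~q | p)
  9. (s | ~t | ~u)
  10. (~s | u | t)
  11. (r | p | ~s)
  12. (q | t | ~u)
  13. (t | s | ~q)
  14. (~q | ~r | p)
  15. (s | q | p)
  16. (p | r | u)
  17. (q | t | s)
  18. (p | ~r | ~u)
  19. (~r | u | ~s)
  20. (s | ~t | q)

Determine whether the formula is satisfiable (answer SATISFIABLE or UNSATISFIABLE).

SATISFIABLE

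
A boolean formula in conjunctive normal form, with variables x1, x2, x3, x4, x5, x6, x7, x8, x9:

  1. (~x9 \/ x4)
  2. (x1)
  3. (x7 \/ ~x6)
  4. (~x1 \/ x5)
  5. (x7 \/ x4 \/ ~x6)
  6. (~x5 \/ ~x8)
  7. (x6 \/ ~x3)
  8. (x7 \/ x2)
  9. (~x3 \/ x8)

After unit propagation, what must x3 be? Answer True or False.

(x1) is a unit clause: x1 = True.
From (~x1 \/ x5) and x1 = True: x5 = True.
In (~x5 \/ ~x8), ~x5 is now false; ~x8 must hold, so x8 = False.
From (x8 \/ ~x3) and x8 = False: x3 = False.

False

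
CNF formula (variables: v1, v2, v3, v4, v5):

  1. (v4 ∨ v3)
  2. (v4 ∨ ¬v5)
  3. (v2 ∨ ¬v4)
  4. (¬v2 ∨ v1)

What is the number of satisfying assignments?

The models are:
  v1=F v2=F v3=T v4=F v5=F
  v1=T v2=F v3=T v4=F v5=F
  v1=T v2=T v3=F v4=T v5=F
  v1=T v2=T v3=F v4=T v5=T
  v1=T v2=T v3=T v4=F v5=F
  v1=T v2=T v3=T v4=T v5=F
  v1=T v2=T v3=T v4=T v5=T
That's 7 in total.

7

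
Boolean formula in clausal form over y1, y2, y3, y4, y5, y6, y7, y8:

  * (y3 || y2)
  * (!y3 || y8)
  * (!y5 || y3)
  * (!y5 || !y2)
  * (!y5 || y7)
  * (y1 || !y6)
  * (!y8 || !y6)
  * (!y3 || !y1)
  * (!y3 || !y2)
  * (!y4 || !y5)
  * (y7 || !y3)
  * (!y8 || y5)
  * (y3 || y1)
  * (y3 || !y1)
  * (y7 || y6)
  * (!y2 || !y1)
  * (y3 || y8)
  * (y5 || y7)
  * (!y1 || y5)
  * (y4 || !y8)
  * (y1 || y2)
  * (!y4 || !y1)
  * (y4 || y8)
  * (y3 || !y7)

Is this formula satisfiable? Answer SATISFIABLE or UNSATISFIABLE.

y3 = True:
  propagation gives y8=True, y6=False, y1=False, y2=False; an empty clause results — contradiction.
y3 = False:
  propagation gives y2=True, y5=False, y8=False; an empty clause results — contradiction.
Every branch closes, so no satisfying assignment exists.

UNSATISFIABLE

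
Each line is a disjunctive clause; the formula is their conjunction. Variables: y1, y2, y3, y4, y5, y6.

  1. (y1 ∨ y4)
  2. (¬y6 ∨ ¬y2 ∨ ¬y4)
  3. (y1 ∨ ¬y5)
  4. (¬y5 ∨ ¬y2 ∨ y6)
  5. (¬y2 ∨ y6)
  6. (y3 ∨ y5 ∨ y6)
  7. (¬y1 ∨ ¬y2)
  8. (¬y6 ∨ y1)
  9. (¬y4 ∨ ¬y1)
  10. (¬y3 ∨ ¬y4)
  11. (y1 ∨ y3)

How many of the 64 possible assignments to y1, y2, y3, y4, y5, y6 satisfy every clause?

Split on y1, then y6.
  y1=T, y6=T: remaining (y2,y3,y4,y5) ∈ {(F,F,F,F); (F,F,F,T); (F,T,F,F); (F,T,F,T)} — 4.
  y1=T, y6=F: remaining (y2,y3,y4,y5) ∈ {(F,F,F,T); (F,T,F,F); (F,T,F,T)} — 3.
  y1=F, y6=T: a clause becomes empty — 0.
  y1=F, y6=F: a clause becomes empty — 0.
Total: 4 + 3 + 0 + 0 = 7.

7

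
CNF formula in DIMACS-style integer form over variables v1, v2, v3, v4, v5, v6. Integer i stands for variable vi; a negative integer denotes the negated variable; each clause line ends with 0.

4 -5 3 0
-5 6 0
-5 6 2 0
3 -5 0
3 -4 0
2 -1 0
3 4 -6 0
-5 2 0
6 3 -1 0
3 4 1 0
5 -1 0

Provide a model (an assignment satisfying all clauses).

v1=False, v2=False, v3=True, v4=False, v5=False, v6=False

Check each clause:
  1. (v3 || v4 || !v5) — v3 is true.
  2. (v6 || !v5) — !v5 is true.
  3. (!v5 || v2 || v6) — !v5 is true.
  4. (!v5 || v3) — v3 is true.
  5. (!v4 || v3) — v3 is true.
  6. (!v1 || v2) — !v1 is true.
  7. (v4 || !v6 || v3) — !v6 is true.
  8. (v2 || !v5) — !v5 is true.
  9. (v3 || !v1 || v6) — v3 is true.
  10. (v3 || v4 || v1) — v3 is true.
  11. (!v1 || v5) — !v1 is true.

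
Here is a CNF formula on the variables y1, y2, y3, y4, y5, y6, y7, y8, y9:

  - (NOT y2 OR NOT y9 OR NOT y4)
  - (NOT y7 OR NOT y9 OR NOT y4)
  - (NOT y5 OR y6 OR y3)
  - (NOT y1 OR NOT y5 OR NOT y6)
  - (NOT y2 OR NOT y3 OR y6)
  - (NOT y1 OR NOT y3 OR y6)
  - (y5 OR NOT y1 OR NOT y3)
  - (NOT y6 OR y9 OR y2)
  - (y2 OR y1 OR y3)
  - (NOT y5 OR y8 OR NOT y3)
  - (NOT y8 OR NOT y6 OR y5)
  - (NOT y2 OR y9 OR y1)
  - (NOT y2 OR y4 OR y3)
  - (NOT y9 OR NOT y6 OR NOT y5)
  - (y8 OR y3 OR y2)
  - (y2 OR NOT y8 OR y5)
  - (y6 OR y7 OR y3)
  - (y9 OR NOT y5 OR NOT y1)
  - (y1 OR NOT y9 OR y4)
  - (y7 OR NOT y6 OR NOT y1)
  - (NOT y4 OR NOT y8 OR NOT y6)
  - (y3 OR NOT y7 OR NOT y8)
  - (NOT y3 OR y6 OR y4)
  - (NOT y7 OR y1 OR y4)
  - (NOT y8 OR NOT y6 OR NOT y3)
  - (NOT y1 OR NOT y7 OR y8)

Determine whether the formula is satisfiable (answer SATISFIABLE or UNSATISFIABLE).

Branch on y1: take y1 = False.
For the remaining variables, y2 = False, y3 = True, y4 = True, y5 = True, y6 = False, y7 = False, y8 = True, y9 = False works.
Every clause has at least one true literal under this assignment.
So y1=0, y2=0, y3=1, y4=1, y5=1, y6=0, y7=0, y8=1, y9=0 is a satisfying assignment.

SATISFIABLE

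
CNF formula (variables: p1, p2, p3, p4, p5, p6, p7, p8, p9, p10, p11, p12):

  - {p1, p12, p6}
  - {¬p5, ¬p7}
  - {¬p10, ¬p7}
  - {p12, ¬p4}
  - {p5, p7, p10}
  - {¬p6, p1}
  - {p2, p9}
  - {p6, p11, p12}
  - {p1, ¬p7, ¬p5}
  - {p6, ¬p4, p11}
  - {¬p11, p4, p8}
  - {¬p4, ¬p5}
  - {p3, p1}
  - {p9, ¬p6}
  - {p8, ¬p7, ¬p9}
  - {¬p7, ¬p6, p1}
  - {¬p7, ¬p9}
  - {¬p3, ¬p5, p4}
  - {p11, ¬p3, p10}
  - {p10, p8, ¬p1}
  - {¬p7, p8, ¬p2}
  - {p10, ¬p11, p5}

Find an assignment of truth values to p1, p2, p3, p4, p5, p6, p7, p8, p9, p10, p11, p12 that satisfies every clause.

p1=True, p2=False, p3=False, p4=True, p5=False, p6=True, p7=False, p8=True, p9=True, p10=True, p11=False, p12=True

Check each clause:
  1. {p12, p1, p6} — p1 is true.
  2. {¬p5, ¬p7} — ¬p7 is true.
  3. {¬p10, ¬p7} — ¬p7 is true.
  4. {p12, ¬p4} — p12 is true.
  5. {p10, p7, p5} — p10 is true.
  6. {p1, ¬p6} — p1 is true.
  7. {p9, p2} — p9 is true.
  8. {p6, p11, p12} — p12 is true.
  9. {¬p7, ¬p5, p1} — ¬p7 is true.
  10. {p6, p11, ¬p4} — p6 is true.
  11. {p8, ¬p11, p4} — p8 is true.
  12. {¬p4, ¬p5} — ¬p5 is true.
  13. {p1, p3} — p1 is true.
  14. {p9, ¬p6} — p9 is true.
  15. {¬p7, ¬p9, p8} — p8 is true.
  16. {¬p6, p1, ¬p7} — p1 is true.
  17. {¬p9, ¬p7} — ¬p7 is true.
  18. {¬p3, ¬p5, p4} — ¬p5 is true.
  19. {¬p3, p11, p10} — p10 is true.
  20. {p10, p8, ¬p1} — p8 is true.
  21. {p8, ¬p2, ¬p7} — p8 is true.
  22. {p5, ¬p11, p10} — ¬p11 is true.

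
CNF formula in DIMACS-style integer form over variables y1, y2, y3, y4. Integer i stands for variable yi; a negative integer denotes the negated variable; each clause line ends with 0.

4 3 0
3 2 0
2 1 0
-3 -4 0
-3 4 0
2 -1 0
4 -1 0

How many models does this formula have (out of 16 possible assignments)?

2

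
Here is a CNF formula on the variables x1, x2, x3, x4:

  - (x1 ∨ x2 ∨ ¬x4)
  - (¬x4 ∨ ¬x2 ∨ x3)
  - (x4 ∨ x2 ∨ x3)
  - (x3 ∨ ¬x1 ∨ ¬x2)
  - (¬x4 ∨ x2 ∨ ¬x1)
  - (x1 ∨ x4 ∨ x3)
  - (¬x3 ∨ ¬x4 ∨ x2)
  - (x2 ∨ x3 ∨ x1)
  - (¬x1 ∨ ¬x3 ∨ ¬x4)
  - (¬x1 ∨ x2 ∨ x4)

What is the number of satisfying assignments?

4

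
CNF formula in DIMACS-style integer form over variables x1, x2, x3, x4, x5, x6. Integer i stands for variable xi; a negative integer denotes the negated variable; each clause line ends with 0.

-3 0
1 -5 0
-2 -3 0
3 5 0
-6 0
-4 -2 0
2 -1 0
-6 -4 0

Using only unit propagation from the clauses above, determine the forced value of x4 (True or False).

False

(NOT x3) is a unit clause: x3 = False.
(x5 OR x3) with x3 = False leaves only x5, so x5 = True.
(NOT x5 OR x1) with x5 = True leaves only x1, so x1 = True.
Unit clause (NOT x6) sets x6 = False.
(x2 OR NOT x1) with x1 = True leaves only x2, so x2 = True.
(NOT x2 OR NOT x4) with x2 = True leaves only NOT x4, so x4 = False.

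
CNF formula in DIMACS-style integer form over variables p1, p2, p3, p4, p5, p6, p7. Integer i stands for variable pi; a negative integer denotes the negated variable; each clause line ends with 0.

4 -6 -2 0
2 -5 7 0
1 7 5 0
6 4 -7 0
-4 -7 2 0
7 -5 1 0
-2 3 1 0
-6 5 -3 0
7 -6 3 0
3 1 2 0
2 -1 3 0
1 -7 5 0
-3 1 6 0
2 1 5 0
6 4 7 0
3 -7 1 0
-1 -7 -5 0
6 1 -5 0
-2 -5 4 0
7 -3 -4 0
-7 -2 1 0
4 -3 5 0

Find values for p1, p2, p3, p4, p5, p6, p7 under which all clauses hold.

Try p1 = True.
Try p2 = True.
The remaining clauses are satisfied by p3 = False, p4 = True, p5 = False, p6 = True, p7 = True.
Every clause has at least one true literal under this assignment.

p1 = T, p2 = T, p3 = F, p4 = T, p5 = F, p6 = T, p7 = T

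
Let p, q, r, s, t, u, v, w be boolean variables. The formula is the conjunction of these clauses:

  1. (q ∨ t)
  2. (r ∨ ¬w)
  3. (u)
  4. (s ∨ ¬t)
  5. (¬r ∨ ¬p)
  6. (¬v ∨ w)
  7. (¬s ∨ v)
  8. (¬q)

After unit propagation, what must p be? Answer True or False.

False

(u) stands alone — u = True.
(¬q) stands alone — q = False.
In (t ∨ q), q is now false; t must hold, so t = True.
From (s ∨ ¬t) and t = True: s = True.
(¬s ∨ v) with s = True leaves only v, so v = True.
From (w ∨ ¬v) and v = True: w = True.
In (r ∨ ¬w), ¬w is now false; r must hold, so r = True.
(¬r ∨ ¬p): since r = True, the clause reduces to (¬p). p = False.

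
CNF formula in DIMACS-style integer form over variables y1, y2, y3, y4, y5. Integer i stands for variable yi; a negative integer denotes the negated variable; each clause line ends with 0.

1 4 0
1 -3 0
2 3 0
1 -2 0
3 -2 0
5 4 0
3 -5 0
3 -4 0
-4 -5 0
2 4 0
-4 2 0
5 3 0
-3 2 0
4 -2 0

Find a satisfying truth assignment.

y1=T  y2=T  y3=T  y4=T  y5=F

y1 occurs only positively in the remaining clauses — set y1 = True.
Try y2 = True.
  then y3 is forced to True.
  then y4 is forced to True.
  then y5 is forced to False.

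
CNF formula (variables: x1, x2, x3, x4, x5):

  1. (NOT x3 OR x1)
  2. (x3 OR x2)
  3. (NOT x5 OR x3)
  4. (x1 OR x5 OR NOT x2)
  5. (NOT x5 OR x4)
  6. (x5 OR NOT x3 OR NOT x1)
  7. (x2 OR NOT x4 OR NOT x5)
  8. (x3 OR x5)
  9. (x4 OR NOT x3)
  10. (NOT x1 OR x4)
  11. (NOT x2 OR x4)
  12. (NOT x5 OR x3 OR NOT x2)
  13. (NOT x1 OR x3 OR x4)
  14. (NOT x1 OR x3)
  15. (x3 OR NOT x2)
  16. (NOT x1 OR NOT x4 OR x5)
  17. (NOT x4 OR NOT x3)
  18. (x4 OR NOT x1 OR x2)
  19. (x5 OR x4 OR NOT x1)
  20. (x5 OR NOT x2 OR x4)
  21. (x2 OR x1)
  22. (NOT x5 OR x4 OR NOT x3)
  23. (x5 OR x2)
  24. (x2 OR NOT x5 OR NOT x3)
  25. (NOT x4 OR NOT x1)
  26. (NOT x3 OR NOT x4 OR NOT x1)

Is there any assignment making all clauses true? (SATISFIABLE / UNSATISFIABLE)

UNSATISFIABLE

x3 = True:
  propagation gives x1=True, x5=True, x4=True; an empty clause results — contradiction.
x3 = False:
  propagation gives x2=True; an empty clause results — contradiction.
Every branch closes, so no satisfying assignment exists.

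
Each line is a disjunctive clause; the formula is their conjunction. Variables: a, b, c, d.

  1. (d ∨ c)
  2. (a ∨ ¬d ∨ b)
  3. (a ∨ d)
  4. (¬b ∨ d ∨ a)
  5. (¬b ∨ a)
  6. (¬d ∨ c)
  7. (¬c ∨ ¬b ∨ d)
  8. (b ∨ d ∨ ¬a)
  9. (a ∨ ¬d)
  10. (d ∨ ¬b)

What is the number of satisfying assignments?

2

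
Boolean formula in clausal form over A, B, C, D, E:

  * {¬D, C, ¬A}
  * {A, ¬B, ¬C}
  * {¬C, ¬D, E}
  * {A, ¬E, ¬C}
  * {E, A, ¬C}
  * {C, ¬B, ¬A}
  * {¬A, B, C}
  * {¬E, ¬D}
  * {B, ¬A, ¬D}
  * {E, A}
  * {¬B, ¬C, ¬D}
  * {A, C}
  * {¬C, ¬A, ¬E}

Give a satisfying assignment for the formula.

Pure literal: D appears only negated; assign D = False.
Set A = True and propagate.
The remaining clauses are satisfied by B = True, C = True, E = False.
Every clause has at least one true literal under this assignment.

A=1, B=1, C=1, D=0, E=0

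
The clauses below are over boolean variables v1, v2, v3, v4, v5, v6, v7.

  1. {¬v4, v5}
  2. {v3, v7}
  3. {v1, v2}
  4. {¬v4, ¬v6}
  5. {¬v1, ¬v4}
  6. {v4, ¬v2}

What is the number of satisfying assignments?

15

Case analysis on v4 and v1:
  v4=1, v1=1: a clause becomes empty — 0.
  v4=1, v1=0: remaining (v2,v3,v5,v6,v7) ∈ {(1,0,1,0,1); (1,1,1,0,0); (1,1,1,0,1)} — 3.
  v4=0, v1=1: v5, v6 free; 3 ways for (v2,v3,v7) × 2^2 = 12.
  v4=0, v1=0: a clause becomes empty — 0.
Total: 0 + 3 + 12 + 0 = 15.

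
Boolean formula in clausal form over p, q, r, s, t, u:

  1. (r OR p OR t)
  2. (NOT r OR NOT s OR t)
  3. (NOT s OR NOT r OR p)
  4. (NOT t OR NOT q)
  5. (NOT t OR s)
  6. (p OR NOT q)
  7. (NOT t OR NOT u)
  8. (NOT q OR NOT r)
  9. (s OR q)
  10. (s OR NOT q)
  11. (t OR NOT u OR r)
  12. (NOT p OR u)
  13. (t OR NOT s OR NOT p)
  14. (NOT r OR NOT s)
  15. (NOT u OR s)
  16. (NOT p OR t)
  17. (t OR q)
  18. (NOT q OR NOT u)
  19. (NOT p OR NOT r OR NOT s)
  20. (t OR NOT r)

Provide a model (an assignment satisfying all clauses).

p = False, q = False, r = False, s = True, t = True, u = False

Try p = False.
  then q is forced to False.
  then s is forced to True.
  then r is forced to False.
  then t is forced to True.
  then u is forced to False.
Check each clause:
  1. (t OR r OR p) — t is true.
  2. (NOT r OR NOT s OR t) — t is true.
  3. (NOT r OR NOT s OR p) — NOT r is true.
  4. (NOT t OR NOT q) — NOT q is true.
  5. (NOT t OR s) — s is true.
  6. (NOT q OR p) — NOT q is true.
  7. (NOT u OR NOT t) — NOT u is true.
  8. (NOT r OR NOT q) — NOT r is true.
  9. (s OR q) — s is true.
  10. (NOT q OR s) — s is true.
  11. (r OR t OR NOT u) — NOT u is true.
  12. (u OR NOT p) — NOT p is true.
  13. (t OR NOT s OR NOT p) — t is true.
  14. (NOT r OR NOT s) — NOT r is true.
  15. (NOT u OR s) — NOT u is true.
  16. (NOT p OR t) — t is true.
  17. (q OR t) — t is true.
  18. (NOT q OR NOT u) — NOT u is true.
  19. (NOT s OR NOT p OR NOT r) — NOT r is true.
  20. (t OR NOT r) — t is true.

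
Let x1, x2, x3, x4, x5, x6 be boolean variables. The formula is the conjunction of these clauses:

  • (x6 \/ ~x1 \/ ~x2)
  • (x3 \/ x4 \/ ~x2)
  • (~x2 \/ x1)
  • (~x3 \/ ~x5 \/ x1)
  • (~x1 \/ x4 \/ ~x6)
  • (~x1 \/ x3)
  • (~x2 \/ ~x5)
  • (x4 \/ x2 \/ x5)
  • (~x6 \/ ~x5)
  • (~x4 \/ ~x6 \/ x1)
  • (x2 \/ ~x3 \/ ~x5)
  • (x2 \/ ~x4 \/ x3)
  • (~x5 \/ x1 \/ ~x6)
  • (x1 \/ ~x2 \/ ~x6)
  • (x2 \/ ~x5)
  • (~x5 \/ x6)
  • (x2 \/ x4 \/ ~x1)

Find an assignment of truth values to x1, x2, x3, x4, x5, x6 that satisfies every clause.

x1=T, x2=T, x3=T, x4=T, x5=F, x6=T

Branch on x1: take x1 = True.
  then x3 is forced to True.
Set x2 = True and propagate.
  then x6 is forced to True.
  then x4 is forced to True.
  then x5 is forced to False.
Every clause has at least one true literal under this assignment.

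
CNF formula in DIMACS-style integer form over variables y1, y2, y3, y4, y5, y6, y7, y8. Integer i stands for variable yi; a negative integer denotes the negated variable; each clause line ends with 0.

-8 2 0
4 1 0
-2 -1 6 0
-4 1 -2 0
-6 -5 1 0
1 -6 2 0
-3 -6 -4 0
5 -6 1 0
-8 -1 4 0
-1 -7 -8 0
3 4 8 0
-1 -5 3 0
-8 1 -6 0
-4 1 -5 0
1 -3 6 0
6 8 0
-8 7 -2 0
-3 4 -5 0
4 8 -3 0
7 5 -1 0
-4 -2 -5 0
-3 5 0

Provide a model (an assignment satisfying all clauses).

Branch on y1: take y1 = True.
Set y2 = False and propagate.
  then y8 is forced to False.
  then y6 is forced to True.
Branch on y3: take y3 = False.
  then y4 is forced to True.
  then y5 is forced to False.
  then y7 is forced to True.
Check each clause:
  1. (~y8 \/ y2) — ~y8 is true.
  2. (y1 \/ y4) — y1 is true.
  3. (~y1 \/ y6 \/ ~y2) — ~y2 is true.
  4. (~y2 \/ y1 \/ ~y4) — y1 is true.
  5. (~y6 \/ y1 \/ ~y5) — y1 is true.
  6. (y2 \/ y1 \/ ~y6) — y1 is true.
  7. (~y6 \/ ~y3 \/ ~y4) — ~y3 is true.
  8. (y5 \/ ~y6 \/ y1) — y1 is true.
  9. (~y1 \/ ~y8 \/ y4) — ~y8 is true.
  10. (~y8 \/ ~y1 \/ ~y7) — ~y8 is true.
  11. (y4 \/ y8 \/ y3) — y4 is true.
  12. (~y1 \/ y3 \/ ~y5) — ~y5 is true.
  13. (~y8 \/ ~y6 \/ y1) — ~y8 is true.
  14. (~y5 \/ ~y4 \/ y1) — y1 is true.
  15. (~y3 \/ y1 \/ y6) — y1 is true.
  16. (y6 \/ y8) — y6 is true.
  17. (~y2 \/ ~y8 \/ y7) — ~y8 is true.
  18. (~y5 \/ y4 \/ ~y3) — ~y5 is true.
  19. (~y3 \/ y8 \/ y4) — y4 is true.
  20. (y5 \/ ~y1 \/ y7) — y7 is true.
  21. (~y4 \/ ~y2 \/ ~y5) — ~y5 is true.
  22. (y5 \/ ~y3) — ~y3 is true.

y1=1, y2=0, y3=0, y4=1, y5=0, y6=1, y7=1, y8=0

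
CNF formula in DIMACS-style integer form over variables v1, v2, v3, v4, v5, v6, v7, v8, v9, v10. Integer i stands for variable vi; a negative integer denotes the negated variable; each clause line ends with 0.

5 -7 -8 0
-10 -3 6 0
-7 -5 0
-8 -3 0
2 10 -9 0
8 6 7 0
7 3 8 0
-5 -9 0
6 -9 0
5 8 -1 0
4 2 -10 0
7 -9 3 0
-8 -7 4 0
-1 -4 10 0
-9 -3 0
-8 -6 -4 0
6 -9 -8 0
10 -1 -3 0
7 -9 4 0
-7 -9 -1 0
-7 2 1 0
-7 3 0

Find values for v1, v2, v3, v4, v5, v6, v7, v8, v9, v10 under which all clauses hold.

v1 = T  v2 = F  v3 = F  v4 = F  v5 = T  v6 = F  v7 = F  v8 = T  v9 = F  v10 = F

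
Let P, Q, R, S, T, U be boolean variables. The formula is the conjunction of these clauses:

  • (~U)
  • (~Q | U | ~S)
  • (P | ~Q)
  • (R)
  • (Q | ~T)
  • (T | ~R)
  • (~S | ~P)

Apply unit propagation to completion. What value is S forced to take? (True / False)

False

(~U) is a unit clause: U = False.
(R) is a unit clause: R = True.
In (~R | T), ~R is now false; T must hold, so T = True.
(Q | ~T) with T = True leaves only Q, so Q = True.
From (~Q | U | ~S) and Q = True, U = False: S = False.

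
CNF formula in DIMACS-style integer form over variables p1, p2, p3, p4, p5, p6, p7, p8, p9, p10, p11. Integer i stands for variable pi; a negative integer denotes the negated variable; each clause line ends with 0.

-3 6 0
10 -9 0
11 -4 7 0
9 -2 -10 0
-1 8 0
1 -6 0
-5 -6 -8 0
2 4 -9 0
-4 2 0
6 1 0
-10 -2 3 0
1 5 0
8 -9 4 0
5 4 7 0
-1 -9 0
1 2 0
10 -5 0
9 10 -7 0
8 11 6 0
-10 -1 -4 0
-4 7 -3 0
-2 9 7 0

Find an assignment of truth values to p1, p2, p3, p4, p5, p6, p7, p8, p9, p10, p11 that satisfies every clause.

Pure literal: p11 appears only positively; assign p11 = True.
Try p1 = True.
  then p8 is forced to True.
  then p9 is forced to False.
For the remaining variables, p2 = False, p3 = True, p4 = False, p5 = False, p6 = True, p7 = True, p10 = True works.
Check each clause:
  1. (p6 | ~p3) — p6 is true.
  2. (~p9 | p10) — p10 is true.
  3. (p11 | ~p4 | p7) — p11 is true.
  4. (~p10 | p9 | ~p2) — ~p2 is true.
  5. (p8 | ~p1) — p8 is true.
  6. (~p6 | p1) — p1 is true.
  7. (~p8 | ~p6 | ~p5) — ~p5 is true.
  8. (~p9 | p2 | p4) — ~p9 is true.
  9. (p2 | ~p4) — ~p4 is true.
  10. (p6 | p1) — p1 is true.
  11. (~p2 | p3 | ~p10) — p3 is true.
  12. (p1 | p5) — p1 is true.
  13. (p4 | ~p9 | p8) — p8 is true.
  14. (p7 | p5 | p4) — p7 is true.
  15. (~p9 | ~p1) — ~p9 is true.
  16. (p1 | p2) — p1 is true.
  17. (~p5 | p10) — p10 is true.
  18. (p10 | ~p7 | p9) — p10 is true.
  19. (p6 | p11 | p8) — p8 is true.
  20. (~p1 | ~p10 | ~p4) — ~p4 is true.
  21. (~p4 | p7 | ~p3) — ~p4 is true.
  22. (~p2 | p7 | p9) — ~p2 is true.

p1=True, p2=False, p3=True, p4=False, p5=False, p6=True, p7=True, p8=True, p9=False, p10=True, p11=True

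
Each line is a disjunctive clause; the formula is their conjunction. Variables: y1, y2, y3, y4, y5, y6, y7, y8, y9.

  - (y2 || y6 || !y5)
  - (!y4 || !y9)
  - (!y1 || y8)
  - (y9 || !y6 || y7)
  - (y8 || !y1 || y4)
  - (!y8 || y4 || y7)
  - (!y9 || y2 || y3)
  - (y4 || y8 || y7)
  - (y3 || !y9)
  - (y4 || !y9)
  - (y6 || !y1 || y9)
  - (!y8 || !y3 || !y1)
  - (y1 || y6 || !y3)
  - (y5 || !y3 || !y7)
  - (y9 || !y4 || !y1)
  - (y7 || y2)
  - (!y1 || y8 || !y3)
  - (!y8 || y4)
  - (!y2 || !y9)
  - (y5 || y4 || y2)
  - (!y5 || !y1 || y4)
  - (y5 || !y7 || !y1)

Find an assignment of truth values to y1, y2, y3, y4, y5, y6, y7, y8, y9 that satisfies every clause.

y1 = F, y2 = T, y3 = F, y4 = T, y5 = T, y6 = T, y7 = T, y8 = F, y9 = F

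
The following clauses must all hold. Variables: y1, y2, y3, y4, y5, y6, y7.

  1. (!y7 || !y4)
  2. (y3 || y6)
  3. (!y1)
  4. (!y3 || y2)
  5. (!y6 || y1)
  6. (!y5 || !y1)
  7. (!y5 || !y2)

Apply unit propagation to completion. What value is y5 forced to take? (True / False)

(!y1) is a unit clause: y1 = False.
(y1 || !y6) with y1 = False leaves only !y6, so y6 = False.
(y3 || y6): since y6 = False, the clause reduces to (y3). y3 = True.
In (y2 || !y3), !y3 is now false; y2 must hold, so y2 = True.
(!y5 || !y2) with y2 = True leaves only !y5, so y5 = False.

False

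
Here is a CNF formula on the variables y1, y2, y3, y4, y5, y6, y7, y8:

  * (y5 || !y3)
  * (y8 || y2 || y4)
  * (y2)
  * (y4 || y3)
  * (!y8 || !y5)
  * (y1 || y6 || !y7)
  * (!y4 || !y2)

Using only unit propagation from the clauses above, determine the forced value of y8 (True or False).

(y2) is a unit clause: y2 = True.
(!y4 || !y2) with y2 = True leaves only !y4, so y4 = False.
(y3 || y4): since y4 = False, the clause reduces to (y3). y3 = True.
From (!y3 || y5) and y3 = True: y5 = True.
From (!y5 || !y8) and y5 = True: y8 = False.

False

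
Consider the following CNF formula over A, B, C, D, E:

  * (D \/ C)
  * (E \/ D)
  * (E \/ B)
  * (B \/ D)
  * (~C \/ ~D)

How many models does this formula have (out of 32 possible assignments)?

Case analysis on D and B:
  D=1, B=1: remaining (A,C,E) ∈ {(0,0,0); (0,0,1); (1,0,0); (1,0,1)} — 4.
  D=1, B=0: remaining (A,C,E) ∈ {(0,0,1); (1,0,1)} — 2.
  D=0, B=1: remaining (A,C,E) ∈ {(0,1,1); (1,1,1)} — 2.
  D=0, B=0: a clause becomes empty — 0.
Total: 4 + 2 + 2 + 0 = 8.

8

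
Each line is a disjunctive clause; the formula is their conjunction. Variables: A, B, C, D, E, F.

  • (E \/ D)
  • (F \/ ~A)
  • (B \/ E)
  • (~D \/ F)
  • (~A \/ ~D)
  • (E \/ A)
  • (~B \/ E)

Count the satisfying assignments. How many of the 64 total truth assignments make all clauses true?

16

Split on E, then A.
  E=1, A=1: remaining (B,C,D,F) ∈ {(0,0,0,1); (0,1,0,1); (1,0,0,1); (1,1,0,1)} — 4.
  E=1, A=0: B, C free; 3 ways for (D,F) × 2^2 = 12.
  E=0, A=1: a clause becomes empty — 0.
  E=0, A=0: a clause becomes empty — 0.
Total: 4 + 12 + 0 + 0 = 16.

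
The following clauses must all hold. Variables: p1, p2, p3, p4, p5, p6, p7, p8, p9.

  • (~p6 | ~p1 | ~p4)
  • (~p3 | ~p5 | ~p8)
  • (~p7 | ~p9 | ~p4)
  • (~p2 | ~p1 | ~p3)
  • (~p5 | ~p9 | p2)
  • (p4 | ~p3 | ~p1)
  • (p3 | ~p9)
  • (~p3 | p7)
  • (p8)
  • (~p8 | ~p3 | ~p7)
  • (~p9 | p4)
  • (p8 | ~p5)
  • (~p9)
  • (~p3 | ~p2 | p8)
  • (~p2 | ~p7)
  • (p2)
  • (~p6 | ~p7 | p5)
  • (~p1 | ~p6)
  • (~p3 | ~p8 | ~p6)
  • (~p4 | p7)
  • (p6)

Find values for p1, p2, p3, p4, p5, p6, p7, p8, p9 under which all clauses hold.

p1 = False  p2 = True  p3 = False  p4 = False  p5 = False  p6 = True  p7 = False  p8 = True  p9 = False

The clause (p8) is unit: p8 must be True.
The clause (~p9) is unit: p9 must be False.
Unit propagation: (p2) forces p2 = True.
Unit propagation: (~p7) forces p7 = False.
The clause (~p3) is unit: p3 must be False.
(~p4) is a unit clause, so p4 = False.
The clause (p6) is unit: p6 must be True.
The clause (~p1) is unit: p1 must be False.
p5 is now unconstrained; take p5 = False.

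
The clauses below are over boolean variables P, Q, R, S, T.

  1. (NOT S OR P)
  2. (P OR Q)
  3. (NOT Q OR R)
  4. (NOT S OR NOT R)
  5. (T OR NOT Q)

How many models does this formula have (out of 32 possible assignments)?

Split on Q, then P.
  Q=T, P=T: remaining (R,S,T) ∈ {(T,F,T)} — 1.
  Q=T, P=F: remaining (R,S,T) ∈ {(T,F,T)} — 1.
  Q=F, P=T: T free; 3 ways for (R,S) × 2^1 = 6.
  Q=F, P=F: a clause becomes empty — 0.
Total: 1 + 1 + 6 + 0 = 8.

8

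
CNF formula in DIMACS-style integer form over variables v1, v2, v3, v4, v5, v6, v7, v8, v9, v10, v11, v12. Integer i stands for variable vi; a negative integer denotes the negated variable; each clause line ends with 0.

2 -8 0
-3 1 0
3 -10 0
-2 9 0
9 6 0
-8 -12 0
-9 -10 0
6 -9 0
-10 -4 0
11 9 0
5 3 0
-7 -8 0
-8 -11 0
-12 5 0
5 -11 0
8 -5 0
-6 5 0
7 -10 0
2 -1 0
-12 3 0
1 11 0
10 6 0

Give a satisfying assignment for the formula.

v12 occurs only negated in the remaining clauses — set v12 = False.
Branch on v1: take v1 = True.
  then v2 is forced to True.
  then v9 is forced to True.
  then v10 is forced to False.
  then v6 is forced to True.
  then v5 is forced to True.
  then v8 is forced to True.
  then v7 is forced to False.
  then v11 is forced to False.
v3, v4 are now unconstrained; take v3 = False, v4 = True.

v1 = T  v2 = T  v3 = F  v4 = T  v5 = T  v6 = T  v7 = F  v8 = T  v9 = T  v10 = F  v11 = F  v12 = F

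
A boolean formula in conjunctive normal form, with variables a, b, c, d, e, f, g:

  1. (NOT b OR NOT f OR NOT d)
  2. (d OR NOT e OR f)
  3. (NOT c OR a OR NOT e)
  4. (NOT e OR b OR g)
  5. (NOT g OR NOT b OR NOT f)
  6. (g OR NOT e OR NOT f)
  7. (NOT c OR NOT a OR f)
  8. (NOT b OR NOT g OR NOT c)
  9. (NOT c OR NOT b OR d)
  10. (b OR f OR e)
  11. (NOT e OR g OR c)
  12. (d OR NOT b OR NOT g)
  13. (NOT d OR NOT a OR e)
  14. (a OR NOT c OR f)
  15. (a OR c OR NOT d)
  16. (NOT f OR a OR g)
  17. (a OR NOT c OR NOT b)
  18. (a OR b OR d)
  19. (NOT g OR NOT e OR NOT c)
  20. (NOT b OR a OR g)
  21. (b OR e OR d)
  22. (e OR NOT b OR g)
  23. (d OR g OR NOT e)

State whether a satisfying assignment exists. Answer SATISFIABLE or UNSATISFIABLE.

Set a = True and propagate.
Set b = True and propagate.
The remaining clauses are satisfied by c = False, d = True, e = True, f = False, g = True.
Every clause has at least one true literal under this assignment.
So a=True  b=True  c=False  d=True  e=True  f=False  g=True is a satisfying assignment.

SATISFIABLE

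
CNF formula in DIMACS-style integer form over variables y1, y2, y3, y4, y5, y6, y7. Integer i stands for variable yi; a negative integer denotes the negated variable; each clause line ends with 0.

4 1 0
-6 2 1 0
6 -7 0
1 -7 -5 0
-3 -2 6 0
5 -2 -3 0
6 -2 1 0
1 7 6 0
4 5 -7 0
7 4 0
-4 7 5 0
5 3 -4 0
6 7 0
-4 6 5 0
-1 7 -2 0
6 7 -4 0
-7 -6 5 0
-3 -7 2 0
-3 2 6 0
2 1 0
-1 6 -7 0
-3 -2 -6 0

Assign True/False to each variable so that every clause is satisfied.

y1=0, y2=1, y3=0, y4=1, y5=1, y6=1, y7=0

Check each clause:
  1. (y1 | y4) — y4 is true.
  2. (~y6 | y2 | y1) — y2 is true.
  3. (~y7 | y6) — ~y7 is true.
  4. (y1 | ~y5 | ~y7) — ~y7 is true.
  5. (~y2 | y6 | ~y3) — ~y3 is true.
  6. (~y2 | y5 | ~y3) — y5 is true.
  7. (y1 | ~y2 | y6) — y6 is true.
  8. (y1 | y6 | y7) — y6 is true.
  9. (y4 | ~y7 | y5) — ~y7 is true.
  10. (y7 | y4) — y4 is true.
  11. (y7 | y5 | ~y4) — y5 is true.
  12. (~y4 | y3 | y5) — y5 is true.
  13. (y7 | y6) — y6 is true.
  14. (~y4 | y6 | y5) — y5 is true.
  15. (~y1 | ~y2 | y7) — ~y1 is true.
  16. (~y4 | y7 | y6) — y6 is true.
  17. (~y7 | ~y6 | y5) — ~y7 is true.
  18. (~y3 | y2 | ~y7) — ~y7 is true.
  19. (~y3 | y2 | y6) — y2 is true.
  20. (y1 | y2) — y2 is true.
  21. (~y7 | y6 | ~y1) — ~y7 is true.
  22. (~y6 | ~y2 | ~y3) — ~y3 is true.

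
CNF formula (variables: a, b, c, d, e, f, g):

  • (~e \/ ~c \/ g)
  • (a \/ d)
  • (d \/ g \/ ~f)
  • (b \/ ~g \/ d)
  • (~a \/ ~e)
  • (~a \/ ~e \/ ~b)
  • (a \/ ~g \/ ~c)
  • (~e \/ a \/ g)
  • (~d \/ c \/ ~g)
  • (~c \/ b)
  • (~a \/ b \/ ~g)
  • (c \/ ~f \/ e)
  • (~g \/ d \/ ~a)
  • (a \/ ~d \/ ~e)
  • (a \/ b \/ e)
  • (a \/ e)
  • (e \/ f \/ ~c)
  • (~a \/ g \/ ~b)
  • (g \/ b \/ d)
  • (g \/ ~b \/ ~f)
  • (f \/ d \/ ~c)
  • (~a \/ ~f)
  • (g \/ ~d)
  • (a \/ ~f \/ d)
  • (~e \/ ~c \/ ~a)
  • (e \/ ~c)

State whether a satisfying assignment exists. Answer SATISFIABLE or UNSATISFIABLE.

a = True:
  g = True:
    propagation gives d=False; an empty clause results — contradiction.
  g = False:
    propagation gives b=False, d=True; an empty clause results — contradiction.
a = False:
  propagation gives d=True, e=False; an empty clause results — contradiction.
Every branch closes, so no satisfying assignment exists.

UNSATISFIABLE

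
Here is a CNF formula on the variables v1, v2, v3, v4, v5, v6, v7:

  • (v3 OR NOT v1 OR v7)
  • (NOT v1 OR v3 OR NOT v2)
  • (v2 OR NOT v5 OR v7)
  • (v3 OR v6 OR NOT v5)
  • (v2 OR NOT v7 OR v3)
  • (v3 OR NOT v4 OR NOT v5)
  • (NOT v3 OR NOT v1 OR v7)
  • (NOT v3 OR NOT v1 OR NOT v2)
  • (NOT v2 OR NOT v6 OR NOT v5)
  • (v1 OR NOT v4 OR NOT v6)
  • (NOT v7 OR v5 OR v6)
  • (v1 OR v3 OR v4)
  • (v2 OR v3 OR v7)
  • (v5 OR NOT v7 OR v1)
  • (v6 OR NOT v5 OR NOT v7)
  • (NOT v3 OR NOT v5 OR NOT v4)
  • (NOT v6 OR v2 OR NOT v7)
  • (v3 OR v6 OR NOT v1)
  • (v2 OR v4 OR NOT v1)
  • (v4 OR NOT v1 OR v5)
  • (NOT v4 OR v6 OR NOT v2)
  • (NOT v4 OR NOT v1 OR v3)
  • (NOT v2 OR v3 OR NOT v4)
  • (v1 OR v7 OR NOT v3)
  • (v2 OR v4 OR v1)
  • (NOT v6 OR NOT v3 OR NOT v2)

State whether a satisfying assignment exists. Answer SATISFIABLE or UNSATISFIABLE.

UNSATISFIABLE

v3 = True:
  v1 = True:
    propagation gives v7=True, v2=False, v6=False, v5=True; an empty clause results — contradiction.
  v1 = False:
    propagation gives v7=True, v5=True, v6=True, v2=False; an empty clause results — contradiction.
v3 = False:
  v1 = True:
    propagation gives v7=True, v2=False; an empty clause results — contradiction.
  v1 = False:
    propagation gives v4=True, v5=False, v6=False, v7=False; an empty clause results — contradiction.
Every branch closes, so no satisfying assignment exists.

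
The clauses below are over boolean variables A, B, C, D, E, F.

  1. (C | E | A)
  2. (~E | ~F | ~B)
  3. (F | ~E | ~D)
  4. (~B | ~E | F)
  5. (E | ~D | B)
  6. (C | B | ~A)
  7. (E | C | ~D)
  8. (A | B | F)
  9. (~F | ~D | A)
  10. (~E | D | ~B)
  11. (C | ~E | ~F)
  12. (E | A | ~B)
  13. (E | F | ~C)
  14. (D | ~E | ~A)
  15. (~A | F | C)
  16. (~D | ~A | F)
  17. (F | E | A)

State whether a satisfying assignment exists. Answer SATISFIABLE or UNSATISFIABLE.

Try A = True.
Try B = True.
Set C = True and propagate.
For the remaining variables, D = True, E = False, F = True works.
So A = True, B = True, C = True, D = True, E = False, F = True is a satisfying assignment.

SATISFIABLE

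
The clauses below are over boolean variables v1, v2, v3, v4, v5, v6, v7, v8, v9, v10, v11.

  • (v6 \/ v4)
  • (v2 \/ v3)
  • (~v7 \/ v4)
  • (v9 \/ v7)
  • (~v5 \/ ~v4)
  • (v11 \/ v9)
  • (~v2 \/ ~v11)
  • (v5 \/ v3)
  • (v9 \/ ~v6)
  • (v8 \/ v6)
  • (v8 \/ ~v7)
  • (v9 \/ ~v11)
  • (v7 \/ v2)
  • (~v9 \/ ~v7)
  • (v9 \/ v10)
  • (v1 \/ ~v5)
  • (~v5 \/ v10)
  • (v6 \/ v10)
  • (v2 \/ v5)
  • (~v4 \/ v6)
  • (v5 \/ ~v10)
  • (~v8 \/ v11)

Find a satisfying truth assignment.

Pure literal: v1 appears only positively; assign v1 = True.
v3 occurs only positively in the remaining clauses — set v3 = True.
Branch on v2: take v2 = True.
  then v11 is forced to False.
  then v9 is forced to True.
  then v7 is forced to False.
  then v8 is forced to False.
  then v6 is forced to True.
Branch on v4: take v4 = False.
For the remaining variables, v5 = False, v10 = False works.

v1=True, v2=True, v3=True, v4=False, v5=False, v6=True, v7=False, v8=False, v9=True, v10=False, v11=False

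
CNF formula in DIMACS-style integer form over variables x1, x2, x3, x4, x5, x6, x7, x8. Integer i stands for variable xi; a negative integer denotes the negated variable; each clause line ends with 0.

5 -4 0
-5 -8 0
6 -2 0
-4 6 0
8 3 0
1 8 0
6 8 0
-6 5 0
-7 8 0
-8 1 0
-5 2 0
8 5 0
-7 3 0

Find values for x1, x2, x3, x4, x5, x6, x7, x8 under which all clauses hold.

x1=True, x2=False, x3=True, x4=False, x5=False, x6=False, x7=False, x8=True

x1 occurs only positively in the remaining clauses — set x1 = True.
x3 occurs only positively in the remaining clauses — set x3 = True.
Set x2 = False and propagate.
  then x5 is forced to False.
  then x4 is forced to False.
  then x6 is forced to False.
  then x8 is forced to True.
x7 is now unconstrained; take x7 = False.
Every clause has at least one true literal under this assignment.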